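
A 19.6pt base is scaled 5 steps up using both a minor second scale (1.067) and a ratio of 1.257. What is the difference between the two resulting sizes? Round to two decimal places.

Minor second: 19.6 × 1.067⁵ = 27.1068pt
At 1.257: 19.6 × 1.257⁵ = 61.5081pt
Difference: 61.5081 − 27.1068 = 34.4013pt

34.40pt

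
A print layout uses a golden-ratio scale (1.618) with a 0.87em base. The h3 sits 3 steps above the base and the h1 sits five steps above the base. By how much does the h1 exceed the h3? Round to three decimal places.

Step 3: 0.87 × 1.618³ = 3.68515em
Step 5: 0.87 × 1.618⁵ = 9.64743em
Difference: 9.64743 − 3.68515 = 5.96228em

5.962em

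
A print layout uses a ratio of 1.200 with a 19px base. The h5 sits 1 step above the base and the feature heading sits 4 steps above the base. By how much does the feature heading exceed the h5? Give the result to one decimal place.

16.6px

Step 1: 19.0 × 1.200 = 22.800px
Step 4: 19.0 × 1.200⁴ = 39.398px
Difference: 39.398 − 22.800 = 16.598px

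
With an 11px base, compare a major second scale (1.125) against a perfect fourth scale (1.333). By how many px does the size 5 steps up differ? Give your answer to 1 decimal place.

26.5px

Major second: 11.0 × 1.125⁵ = 19.822px
Perfect fourth: 11.0 × 1.333⁵ = 46.296px
Difference: 46.296 − 19.822 = 26.474px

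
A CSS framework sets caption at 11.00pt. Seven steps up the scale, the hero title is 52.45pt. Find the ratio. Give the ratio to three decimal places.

1.250

r⁷ = 52.45 / 11.00, so r = (52.45/11.00)^(1/7).
r = 4.7682^(1/7) ≈ 1.2500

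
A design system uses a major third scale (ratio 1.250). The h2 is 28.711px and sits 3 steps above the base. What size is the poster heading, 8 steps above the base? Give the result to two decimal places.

87.62px

Moving from step +3 to step +8 is 5 steps up, so multiply by r⁵.
28.711 × 1.250⁵ = 28.711 × 3.05176 ≈ 87.619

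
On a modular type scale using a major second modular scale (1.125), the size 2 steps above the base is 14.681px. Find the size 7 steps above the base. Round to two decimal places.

14.681 × 1.125⁵ = 14.681 × 1.80203 ≈ 26.456

26.46px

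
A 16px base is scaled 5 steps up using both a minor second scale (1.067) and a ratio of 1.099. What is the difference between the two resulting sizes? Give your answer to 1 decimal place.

Minor second: 16.0 × 1.067⁵ = 22.128px
At 1.099: 16.0 × 1.099⁵ = 25.651px
Difference: 25.651 − 22.128 = 3.523px

3.5px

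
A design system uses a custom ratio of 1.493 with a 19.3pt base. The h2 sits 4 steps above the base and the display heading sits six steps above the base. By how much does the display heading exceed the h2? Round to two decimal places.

117.86pt

Step 4: 19.3 × 1.493⁴ = 95.8951pt
Step 6: 19.3 × 1.493⁶ = 213.7549pt
Difference: 213.7549 − 95.8951 = 117.8598pt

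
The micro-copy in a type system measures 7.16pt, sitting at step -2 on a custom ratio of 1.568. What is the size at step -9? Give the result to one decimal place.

0.3pt

Moving from step -2 to step -9 is 7 steps down, so divide by r⁷.
7.16 ÷ 1.568⁷ = 7.16 ÷ 23.30357 ≈ 0.307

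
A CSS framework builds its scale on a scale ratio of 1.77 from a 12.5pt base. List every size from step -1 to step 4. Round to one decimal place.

7.1pt, 12.5pt, 22.1pt, 39.2pt, 69.3pt, 122.7pt

Step -1: 12.5 ÷ 1.77 = 7.1
Step 0: 12.5pt
Step 1: 12.5 × 1.77 = 22.1
Step 2: 12.5 × 1.77² = 39.2
Step 3: 12.5 × 1.77³ = 69.3
Step 4: 12.5 × 1.77⁴ = 122.7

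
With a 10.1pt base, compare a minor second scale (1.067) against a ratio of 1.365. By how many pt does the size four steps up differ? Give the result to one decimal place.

22.0pt

Minor second: 10.1 × 1.067⁴ = 13.091pt
At 1.365: 10.1 × 1.365⁴ = 35.063pt
Difference: 35.063 − 13.091 = 21.972pt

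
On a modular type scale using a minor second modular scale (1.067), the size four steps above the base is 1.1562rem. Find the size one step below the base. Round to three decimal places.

0.836rem

The gap is -1 − (4) = -5 steps, so the factor is 1.067^-5.
1.1562 ÷ 1.067⁵ = 1.1562 ÷ 1.38300 ≈ 0.836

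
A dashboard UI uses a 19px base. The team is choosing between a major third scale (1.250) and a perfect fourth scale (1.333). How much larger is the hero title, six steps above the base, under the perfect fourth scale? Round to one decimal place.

Major third: 19.0 × 1.250⁶ = 72.479px
Perfect fourth: 19.0 × 1.333⁶ = 106.594px
Difference: 106.594 − 72.479 = 34.115px

34.1px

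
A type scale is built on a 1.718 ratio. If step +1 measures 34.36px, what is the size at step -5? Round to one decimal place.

1.3px

Moving from step +1 to step -5 is 6 steps down, so divide by r⁶.
34.36 ÷ 1.718⁶ = 34.36 ÷ 25.71218 ≈ 1.336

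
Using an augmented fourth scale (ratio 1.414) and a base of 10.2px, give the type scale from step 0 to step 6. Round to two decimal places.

10.20px, 14.42px, 20.39px, 28.84px, 40.78px, 57.66px, 81.53px

Step 0: 10.2px
Step 1: 10.2 × 1.414 = 14.42
Step 2: 10.2 × 1.414² = 20.39
Step 3: 10.2 × 1.414³ = 28.84
Step 4: 10.2 × 1.414⁴ = 40.78
Step 5: 10.2 × 1.414⁵ = 57.66
Step 6: 10.2 × 1.414⁶ = 81.53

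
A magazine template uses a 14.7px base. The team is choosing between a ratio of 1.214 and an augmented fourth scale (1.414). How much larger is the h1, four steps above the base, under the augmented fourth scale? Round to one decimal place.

26.8px

At 1.214: 14.7 × 1.214⁴ = 31.929px
Augmented fourth: 14.7 × 1.414⁴ = 58.764px
Difference: 58.764 − 31.929 = 26.835px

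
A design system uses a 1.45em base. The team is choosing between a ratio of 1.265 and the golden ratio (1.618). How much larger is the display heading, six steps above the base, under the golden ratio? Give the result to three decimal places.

At 1.265: 1.45 × 1.265⁶ = 5.94171em
Golden ratio: 1.45 × 1.618⁶ = 26.01592em
Difference: 26.01592 − 5.94171 = 20.07421em

20.074em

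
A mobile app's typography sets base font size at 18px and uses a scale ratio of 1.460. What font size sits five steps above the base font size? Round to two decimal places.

119.41px

A modular type scale is a geometric sequence: sizeₙ = base × rⁿ.
18.0 × 1.460⁵ = 18.0 × 6.63383 ≈ 119.41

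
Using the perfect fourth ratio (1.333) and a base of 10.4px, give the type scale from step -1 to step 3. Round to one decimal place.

7.8px, 10.4px, 13.9px, 18.5px, 24.6px

Step -1: 10.4 ÷ 1.333 = 7.8
Step 0: 10.4px
Step 1: 10.4 × 1.333 = 13.9
Step 2: 10.4 × 1.333² = 18.5
Step 3: 10.4 × 1.333³ = 24.6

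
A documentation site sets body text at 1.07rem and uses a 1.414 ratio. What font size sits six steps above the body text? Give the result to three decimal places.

Every step multiplies by the scale ratio.
1.07 × 1.414⁶ = 1.07 × 7.99275 ≈ 8.552

8.552rem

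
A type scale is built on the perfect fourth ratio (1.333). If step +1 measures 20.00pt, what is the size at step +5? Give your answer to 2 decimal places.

20.00 × 1.333⁴ = 20.00 × 3.15733 ≈ 63.147

63.15pt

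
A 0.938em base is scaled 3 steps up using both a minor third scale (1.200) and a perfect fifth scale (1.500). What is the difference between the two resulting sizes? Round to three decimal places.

Minor third: 0.938 × 1.200³ = 1.62086em
Perfect fifth: 0.938 × 1.500³ = 3.16575em
Difference: 3.16575 − 1.62086 = 1.54489em

1.545em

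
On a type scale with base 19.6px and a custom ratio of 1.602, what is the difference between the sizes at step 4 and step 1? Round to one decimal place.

97.7px

Step 1: 19.6 × 1.602 = 31.399px
Step 4: 19.6 × 1.602⁴ = 129.094px
Difference: 129.094 − 31.399 = 97.695px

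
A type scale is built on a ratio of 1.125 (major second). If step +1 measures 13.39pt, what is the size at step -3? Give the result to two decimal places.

The gap is -3 − (1) = -4 steps, so the factor is 1.125^-4.
13.39 ÷ 1.125⁴ = 13.39 ÷ 1.60181 ≈ 8.359

8.36pt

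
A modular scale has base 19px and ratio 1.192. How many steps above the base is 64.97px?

1.192ⁿ = 64.97 / 19 = 3.4195
n = ln(3.4195) / ln(1.192) = 1.2295 / 0.1756 ≈ 7.00

7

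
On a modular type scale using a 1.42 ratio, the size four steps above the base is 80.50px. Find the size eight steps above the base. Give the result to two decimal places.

80.50 × 1.42⁴ = 80.50 × 4.06587 ≈ 327.302

327.30px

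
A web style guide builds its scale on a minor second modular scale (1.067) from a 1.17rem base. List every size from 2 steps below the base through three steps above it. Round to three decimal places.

Step -2: 1.17 ÷ 1.067² = 1.028
Step -1: 1.17 ÷ 1.067 = 1.097
Step 0: 1.17rem
Step 1: 1.17 × 1.067 = 1.248
Step 2: 1.17 × 1.067² = 1.332
Step 3: 1.17 × 1.067³ = 1.421

1.028rem, 1.097rem, 1.170rem, 1.248rem, 1.332rem, 1.421rem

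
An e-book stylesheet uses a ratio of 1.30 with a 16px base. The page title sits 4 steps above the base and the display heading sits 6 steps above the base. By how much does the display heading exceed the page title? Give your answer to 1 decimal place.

31.5px

Step 4: 16.0 × 1.30⁴ = 45.698px
Step 6: 16.0 × 1.30⁶ = 77.229px
Difference: 77.229 − 45.698 = 31.531px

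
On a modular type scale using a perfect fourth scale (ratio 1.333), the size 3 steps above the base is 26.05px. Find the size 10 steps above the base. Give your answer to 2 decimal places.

Moving from step +3 to step +10 is 7 steps up, so multiply by r⁷.
26.05 × 1.333⁷ = 26.05 × 7.47844 ≈ 194.813

194.81px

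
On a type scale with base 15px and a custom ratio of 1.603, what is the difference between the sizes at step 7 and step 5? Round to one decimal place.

Step 5: 15.0 × 1.603⁵ = 158.766px
Step 7: 15.0 × 1.603⁷ = 407.968px
Difference: 407.968 − 158.766 = 249.202px

249.2px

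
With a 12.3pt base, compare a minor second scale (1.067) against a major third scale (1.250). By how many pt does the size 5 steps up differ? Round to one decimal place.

Minor second: 12.3 × 1.067⁵ = 17.011pt
Major third: 12.3 × 1.250⁵ = 37.537pt
Difference: 37.537 − 17.011 = 20.526pt

20.5pt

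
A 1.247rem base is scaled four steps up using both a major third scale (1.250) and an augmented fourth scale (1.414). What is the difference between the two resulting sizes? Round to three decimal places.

1.941rem

Major third: 1.247 × 1.250⁴ = 3.04443rem
Augmented fourth: 1.247 × 1.414⁴ = 4.98499rem
Difference: 4.98499 − 3.04443 = 1.94056rem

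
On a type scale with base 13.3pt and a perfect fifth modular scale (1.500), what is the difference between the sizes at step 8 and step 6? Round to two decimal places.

189.37pt

Step 6: 13.3 × 1.500⁶ = 151.4953pt
Step 8: 13.3 × 1.500⁸ = 340.8645pt
Difference: 340.8645 − 151.4953 = 189.3692pt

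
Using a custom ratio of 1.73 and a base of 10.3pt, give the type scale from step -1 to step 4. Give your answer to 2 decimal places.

5.95pt, 10.30pt, 17.82pt, 30.83pt, 53.33pt, 92.26pt

Step -1: 10.3 ÷ 1.73 = 5.95
Step 0: 10.3pt
Step 1: 10.3 × 1.73 = 17.82
Step 2: 10.3 × 1.73² = 30.83
Step 3: 10.3 × 1.73³ = 53.33
Step 4: 10.3 × 1.73⁴ = 92.26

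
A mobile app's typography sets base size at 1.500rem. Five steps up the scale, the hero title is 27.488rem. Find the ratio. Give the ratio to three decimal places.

The ratio satisfies 1.500 × r⁵ = 27.488, so r = (27.488 / 1.500)^(1/5).
r = 18.3253^(1/5) ≈ 1.7890

1.789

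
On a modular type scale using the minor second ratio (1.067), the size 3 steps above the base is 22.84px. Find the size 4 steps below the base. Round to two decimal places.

14.51px

22.84 ÷ 1.067⁷ = 22.84 ÷ 1.57453 ≈ 14.506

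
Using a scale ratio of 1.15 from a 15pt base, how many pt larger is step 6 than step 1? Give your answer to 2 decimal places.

17.45pt

Step 1: 15.0 × 1.15 = 17.2500pt
Step 6: 15.0 × 1.15⁶ = 34.6959pt
Difference: 34.6959 − 17.2500 = 17.4459pt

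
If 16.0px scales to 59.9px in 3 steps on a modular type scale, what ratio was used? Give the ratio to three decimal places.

The ratio satisfies 16.0 × r³ = 59.9, so r = (59.9 / 16.0)^(1/3).
r = 3.7437^(1/3) ≈ 1.5528

1.553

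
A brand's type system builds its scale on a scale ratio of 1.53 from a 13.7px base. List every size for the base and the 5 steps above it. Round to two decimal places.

13.70px, 20.96px, 32.07px, 49.07px, 75.07px, 114.86px

Step 0: 13.7px
Step 1: 13.7 × 1.53 = 20.96
Step 2: 13.7 × 1.53² = 32.07
Step 3: 13.7 × 1.53³ = 49.07
Step 4: 13.7 × 1.53⁴ = 75.07
Step 5: 13.7 × 1.53⁵ = 114.86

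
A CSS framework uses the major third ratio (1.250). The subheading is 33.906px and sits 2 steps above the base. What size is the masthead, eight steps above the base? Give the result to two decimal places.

Moving from step +2 to step +8 is 6 steps up, so multiply by r⁶.
33.906 × 1.250⁶ = 33.906 × 3.81470 ≈ 129.341

129.34px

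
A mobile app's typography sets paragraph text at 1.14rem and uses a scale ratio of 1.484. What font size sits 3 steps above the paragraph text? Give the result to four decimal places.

3.7257rem

A modular type scale is a geometric sequence: sizeₙ = base × rⁿ.
1.14 × 1.484³ = 1.14 × 3.26815 ≈ 3.7257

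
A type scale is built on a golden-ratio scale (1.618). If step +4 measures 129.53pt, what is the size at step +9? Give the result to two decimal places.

129.53 × 1.618⁵ = 129.53 × 11.08901 ≈ 1436.359

1436.36pt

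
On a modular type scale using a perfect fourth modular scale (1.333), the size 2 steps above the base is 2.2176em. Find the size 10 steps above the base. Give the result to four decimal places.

22.1067em

2.2176 × 1.333⁸ = 2.2176 × 9.96876 ≈ 22.1067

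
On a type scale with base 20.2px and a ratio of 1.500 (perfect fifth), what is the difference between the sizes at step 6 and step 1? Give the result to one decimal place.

199.8px

Step 1: 20.2 × 1.500 = 30.300px
Step 6: 20.2 × 1.500⁶ = 230.091px
Difference: 230.091 − 30.300 = 199.791px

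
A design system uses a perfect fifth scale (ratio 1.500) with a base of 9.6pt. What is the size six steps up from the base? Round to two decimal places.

109.35pt

9.6 × 1.500⁶ = 9.6 × 11.39062 ≈ 109.35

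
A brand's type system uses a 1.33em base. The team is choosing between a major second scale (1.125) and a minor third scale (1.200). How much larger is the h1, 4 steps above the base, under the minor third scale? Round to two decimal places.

Major second: 1.33 × 1.125⁴ = 2.1304em
Minor third: 1.33 × 1.200⁴ = 2.7579em
Difference: 2.7579 − 2.1304 = 0.6275em

0.63em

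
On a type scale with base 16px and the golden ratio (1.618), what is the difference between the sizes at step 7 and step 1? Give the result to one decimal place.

438.6px

Step 1: 16.0 × 1.618 = 25.888px
Step 7: 16.0 × 1.618⁷ = 464.483px
Difference: 464.483 − 25.888 = 438.595px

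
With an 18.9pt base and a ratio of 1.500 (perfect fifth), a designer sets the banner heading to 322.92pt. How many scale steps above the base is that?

7

1.500ⁿ = 322.92 / 18.9 = 17.0857
n = ln(17.0857) / ln(1.500) = 2.8382 / 0.4055 ≈ 7.00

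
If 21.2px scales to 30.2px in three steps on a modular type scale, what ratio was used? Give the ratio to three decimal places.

r³ = 30.2 / 21.2, so r = (30.2/21.2)^(1/3).
r = 1.4245^(1/3) ≈ 1.1252

1.125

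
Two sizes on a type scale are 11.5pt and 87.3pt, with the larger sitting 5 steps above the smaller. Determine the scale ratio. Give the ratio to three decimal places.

The ratio satisfies 11.5 × r⁵ = 87.3, so r = (87.3 / 11.5)^(1/5).
r = 7.5913^(1/5) ≈ 1.4999

1.500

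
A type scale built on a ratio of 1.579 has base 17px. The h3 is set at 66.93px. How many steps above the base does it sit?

1.579ⁿ = 66.93 / 17 = 3.9371
n = ln(3.9371) / ln(1.579) = 1.3704 / 0.4568 ≈ 3.00

3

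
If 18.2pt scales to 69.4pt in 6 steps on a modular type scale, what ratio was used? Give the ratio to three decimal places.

r⁶ = 69.4 / 18.2, so r = (69.4/18.2)^(1/6).
r = 3.8132^(1/6) ≈ 1.2499

1.250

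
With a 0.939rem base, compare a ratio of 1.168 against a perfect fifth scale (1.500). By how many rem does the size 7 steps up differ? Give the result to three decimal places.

At 1.168: 0.939 × 1.168⁷ = 2.78462rem
Perfect fifth: 0.939 × 1.500⁷ = 16.04370rem
Difference: 16.04370 − 2.78462 = 13.25908rem

13.259rem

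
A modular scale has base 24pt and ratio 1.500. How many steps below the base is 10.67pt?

1.500ⁿ = 24 / 10.67 = 2.2493
n = ln(2.2493) / ln(1.500) = 0.8106 / 0.4055 ≈ 2.00

2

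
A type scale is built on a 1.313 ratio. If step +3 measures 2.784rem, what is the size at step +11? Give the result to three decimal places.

24.592rem

The gap is 11 − (3) = 8 steps, so the factor is 1.313^8.
2.784 × 1.313⁸ = 2.784 × 8.83319 ≈ 24.592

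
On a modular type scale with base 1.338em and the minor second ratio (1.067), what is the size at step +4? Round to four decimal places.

1.7343em

1.338 × 1.067⁴ = 1.338 × 1.29616 ≈ 1.7343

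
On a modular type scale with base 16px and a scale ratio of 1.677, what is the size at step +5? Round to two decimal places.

212.22px

Each step on a modular scale multiplies by the ratio, so the size n steps from the base is base × ratioⁿ.
16.0 × 1.677⁵ = 16.0 × 13.26372 ≈ 212.22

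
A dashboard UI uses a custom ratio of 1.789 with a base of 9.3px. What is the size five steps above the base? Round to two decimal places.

Every step multiplies by the scale ratio.
9.3 × 1.789⁵ = 9.3 × 18.32533 ≈ 170.43

170.43px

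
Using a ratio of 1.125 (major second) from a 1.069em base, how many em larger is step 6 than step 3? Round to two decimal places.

Step 3: 1.069 × 1.125³ = 1.5221em
Step 6: 1.069 × 1.125⁶ = 2.1672em
Difference: 2.1672 − 1.5221 = 0.6451em

0.65em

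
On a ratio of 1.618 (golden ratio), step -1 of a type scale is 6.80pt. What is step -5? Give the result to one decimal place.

6.80 ÷ 1.618⁴ = 6.80 ÷ 6.85353 ≈ 0.992

1.0pt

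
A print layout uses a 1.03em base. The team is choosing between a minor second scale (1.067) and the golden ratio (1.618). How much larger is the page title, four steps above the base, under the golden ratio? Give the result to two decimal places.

Minor second: 1.03 × 1.067⁴ = 1.3350em
Golden ratio: 1.03 × 1.618⁴ = 7.0591em
Difference: 7.0591 − 1.3350 = 5.7241em

5.72em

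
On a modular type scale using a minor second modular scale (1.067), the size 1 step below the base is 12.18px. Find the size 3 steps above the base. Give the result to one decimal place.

The gap is 3 − (-1) = 4 steps, so the factor is 1.067^4.
12.18 × 1.067⁴ = 12.18 × 1.29616 ≈ 15.787

15.8px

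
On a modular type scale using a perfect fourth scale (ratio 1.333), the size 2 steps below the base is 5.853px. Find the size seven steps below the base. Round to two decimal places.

1.39px

The gap is -7 − (-2) = -5 steps, so the factor is 1.333^-5.
5.853 ÷ 1.333⁵ = 5.853 ÷ 4.20873 ≈ 1.391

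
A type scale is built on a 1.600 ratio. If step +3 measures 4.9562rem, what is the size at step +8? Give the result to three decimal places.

51.970rem

Moving from step +3 to step +8 is 5 steps up, so multiply by r⁵.
4.9562 × 1.600⁵ = 4.9562 × 10.48576 ≈ 51.970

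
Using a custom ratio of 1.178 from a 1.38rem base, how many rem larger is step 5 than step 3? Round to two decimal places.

Step 3: 1.38 × 1.178³ = 2.2559rem
Step 5: 1.38 × 1.178⁵ = 3.1304rem
Difference: 3.1304 − 2.2559 = 0.8745rem

0.87rem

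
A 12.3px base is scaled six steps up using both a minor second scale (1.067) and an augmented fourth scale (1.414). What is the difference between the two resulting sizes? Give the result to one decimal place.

Minor second: 12.3 × 1.067⁶ = 18.151px
Augmented fourth: 12.3 × 1.414⁶ = 98.311px
Difference: 98.311 − 18.151 = 80.160px

80.2px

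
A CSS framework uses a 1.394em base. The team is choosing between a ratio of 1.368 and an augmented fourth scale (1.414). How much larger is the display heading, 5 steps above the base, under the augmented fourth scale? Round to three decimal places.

At 1.368: 1.394 × 1.368⁵ = 6.67872em
Augmented fourth: 1.394 × 1.414⁵ = 7.87970em
Difference: 7.87970 − 6.67872 = 1.20098em

1.201em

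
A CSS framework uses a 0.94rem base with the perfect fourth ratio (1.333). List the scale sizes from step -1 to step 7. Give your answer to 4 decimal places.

Step -1: 0.94 ÷ 1.333 = 0.7052
Step 0: 0.94rem
Step 1: 0.94 × 1.333 = 1.2530
Step 2: 0.94 × 1.333² = 1.6703
Step 3: 0.94 × 1.333³ = 2.2265
Step 4: 0.94 × 1.333⁴ = 2.9679
Step 5: 0.94 × 1.333⁵ = 3.9562
Step 6: 0.94 × 1.333⁶ = 5.2736
Step 7: 0.94 × 1.333⁷ = 7.0297

0.7052rem, 0.9400rem, 1.2530rem, 1.6703rem, 2.2265rem, 2.9679rem, 3.9562rem, 5.2736rem, 7.0297rem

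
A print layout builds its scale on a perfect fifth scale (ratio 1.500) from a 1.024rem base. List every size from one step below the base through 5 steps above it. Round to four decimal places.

0.6827rem, 1.0240rem, 1.5360rem, 2.3040rem, 3.4560rem, 5.1840rem, 7.7760rem

Step -1: 1.024 ÷ 1.500 = 0.6827
Step 0: 1.024rem
Step 1: 1.024 × 1.500 = 1.5360
Step 2: 1.024 × 1.500² = 2.3040
Step 3: 1.024 × 1.500³ = 3.4560
Step 4: 1.024 × 1.500⁴ = 5.1840
Step 5: 1.024 × 1.500⁵ = 7.7760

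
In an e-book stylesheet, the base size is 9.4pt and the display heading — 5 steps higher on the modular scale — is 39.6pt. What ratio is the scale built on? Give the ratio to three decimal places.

The ratio satisfies 9.4 × r⁵ = 39.6, so r = (39.6 / 9.4)^(1/5).
r = 4.2128^(1/5) ≈ 1.3333

1.333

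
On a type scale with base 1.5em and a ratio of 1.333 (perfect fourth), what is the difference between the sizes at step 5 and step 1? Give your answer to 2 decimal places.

Step 1: 1.5 × 1.333 = 1.9995em
Step 5: 1.5 × 1.333⁵ = 6.3131em
Difference: 6.3131 − 1.9995 = 4.3136em

4.31em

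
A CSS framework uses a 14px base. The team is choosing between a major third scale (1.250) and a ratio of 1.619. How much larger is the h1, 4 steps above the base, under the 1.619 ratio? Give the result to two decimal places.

Major third: 14.0 × 1.250⁴ = 34.1797px
At 1.619: 14.0 × 1.619⁴ = 96.1868px
Difference: 96.1868 − 34.1797 = 62.0071px

62.01px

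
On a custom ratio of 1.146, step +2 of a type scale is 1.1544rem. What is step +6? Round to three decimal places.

1.1544 × 1.146⁴ = 1.1544 × 1.72480 ≈ 1.991

1.991rem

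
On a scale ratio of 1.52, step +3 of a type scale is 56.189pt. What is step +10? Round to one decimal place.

1053.3pt

Moving from step +3 to step +10 is 7 steps up, so multiply by r⁷.
56.189 × 1.52⁷ = 56.189 × 18.74585 ≈ 1053.311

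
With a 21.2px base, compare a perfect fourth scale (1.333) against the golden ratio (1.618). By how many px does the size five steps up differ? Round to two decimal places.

Perfect fourth: 21.2 × 1.333⁵ = 89.2250px
Golden ratio: 21.2 × 1.618⁵ = 235.0869px
Difference: 235.0869 − 89.2250 = 145.8619px

145.86px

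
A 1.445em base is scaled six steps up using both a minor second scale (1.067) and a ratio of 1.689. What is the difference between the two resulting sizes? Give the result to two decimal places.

Minor second: 1.445 × 1.067⁶ = 2.1323em
At 1.689: 1.445 × 1.689⁶ = 33.5464em
Difference: 33.5464 − 2.1323 = 31.4141em

31.41em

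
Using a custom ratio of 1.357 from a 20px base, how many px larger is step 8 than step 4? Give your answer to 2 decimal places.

Step 4: 20.0 × 1.357⁴ = 67.8187px
Step 8: 20.0 × 1.357⁸ = 229.9687px
Difference: 229.9687 − 67.8187 = 162.1500px

162.15px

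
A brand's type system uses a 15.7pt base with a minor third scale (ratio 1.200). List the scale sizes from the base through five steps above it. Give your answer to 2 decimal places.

Step 0: 15.7pt
Step 1: 15.7 × 1.200 = 18.84
Step 2: 15.7 × 1.200² = 22.61
Step 3: 15.7 × 1.200³ = 27.13
Step 4: 15.7 × 1.200⁴ = 32.56
Step 5: 15.7 × 1.200⁵ = 39.07

15.70pt, 18.84pt, 22.61pt, 27.13pt, 32.56pt, 39.07pt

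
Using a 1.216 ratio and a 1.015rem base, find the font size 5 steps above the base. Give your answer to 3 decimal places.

2.699rem

1.015 × 1.216⁵ = 1.015 × 2.65869 ≈ 2.699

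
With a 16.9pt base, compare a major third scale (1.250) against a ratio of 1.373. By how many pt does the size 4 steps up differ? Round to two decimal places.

18.80pt

Major third: 16.9 × 1.250⁴ = 41.2598pt
At 1.373: 16.9 × 1.373⁴ = 60.0577pt
Difference: 60.0577 − 41.2598 = 18.7979pt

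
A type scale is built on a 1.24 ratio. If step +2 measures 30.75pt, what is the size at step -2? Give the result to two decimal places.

The gap is -2 − (2) = -4 steps, so the factor is 1.24^-4.
30.75 ÷ 1.24⁴ = 30.75 ÷ 2.36421 ≈ 13.006

13.01pt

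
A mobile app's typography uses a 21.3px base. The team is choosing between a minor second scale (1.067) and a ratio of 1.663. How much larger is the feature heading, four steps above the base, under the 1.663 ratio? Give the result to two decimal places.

Minor second: 21.3 × 1.067⁴ = 27.6081px
At 1.663: 21.3 × 1.663⁴ = 162.9103px
Difference: 162.9103 − 27.6081 = 135.3022px

135.30px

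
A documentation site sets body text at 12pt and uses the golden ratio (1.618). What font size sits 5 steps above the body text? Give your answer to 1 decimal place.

133.1pt

Every step multiplies by the scale ratio.
12.0 × 1.618⁵ = 12.0 × 11.08901 ≈ 133.07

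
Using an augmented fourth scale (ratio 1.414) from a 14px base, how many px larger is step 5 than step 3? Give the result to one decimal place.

Step 3: 14.0 × 1.414³ = 39.580px
Step 5: 14.0 × 1.414⁵ = 79.136px
Difference: 79.136 − 39.580 = 39.556px

39.6px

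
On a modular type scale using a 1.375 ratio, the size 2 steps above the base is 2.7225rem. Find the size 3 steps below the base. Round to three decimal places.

Moving from step +2 to step -3 is 5 steps down, so divide by r⁵.
2.7225 ÷ 1.375⁵ = 2.7225 ÷ 4.91489 ≈ 0.554

0.554rem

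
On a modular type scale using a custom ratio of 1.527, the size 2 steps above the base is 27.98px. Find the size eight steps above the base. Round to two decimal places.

354.72px

Moving from step +2 to step +8 is 6 steps up, so multiply by r⁶.
27.98 × 1.527⁶ = 27.98 × 12.67752 ≈ 354.717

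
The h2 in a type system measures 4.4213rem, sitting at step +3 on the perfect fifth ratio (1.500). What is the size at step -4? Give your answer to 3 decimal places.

0.259rem

The gap is -4 − (3) = -7 steps, so the factor is 1.500^-7.
4.4213 ÷ 1.500⁷ = 4.4213 ÷ 17.08594 ≈ 0.259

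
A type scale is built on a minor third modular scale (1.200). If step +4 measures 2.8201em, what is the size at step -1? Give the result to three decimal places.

The gap is -1 − (4) = -5 steps, so the factor is 1.200^-5.
2.8201 ÷ 1.200⁵ = 2.8201 ÷ 2.48832 ≈ 1.133

1.133em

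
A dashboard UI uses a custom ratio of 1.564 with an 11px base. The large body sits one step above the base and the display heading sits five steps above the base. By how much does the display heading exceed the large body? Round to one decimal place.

Step 1: 11.0 × 1.564 = 17.204px
Step 5: 11.0 × 1.564⁵ = 102.938px
Difference: 102.938 − 17.204 = 85.734px

85.7px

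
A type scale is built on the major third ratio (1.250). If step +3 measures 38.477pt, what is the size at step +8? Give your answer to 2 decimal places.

117.42pt

Moving from step +3 to step +8 is 5 steps up, so multiply by r⁵.
38.477 × 1.250⁵ = 38.477 × 3.05176 ≈ 117.422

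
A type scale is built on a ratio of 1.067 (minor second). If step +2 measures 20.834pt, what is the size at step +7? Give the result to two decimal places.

Moving from step +2 to step +7 is 5 steps up, so multiply by r⁵.
20.834 × 1.067⁵ = 20.834 × 1.38300 ≈ 28.813

28.81pt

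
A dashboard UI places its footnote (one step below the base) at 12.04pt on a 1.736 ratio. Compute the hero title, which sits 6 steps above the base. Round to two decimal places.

572.10pt

12.04 × 1.736⁷ = 12.04 × 47.51689 ≈ 572.103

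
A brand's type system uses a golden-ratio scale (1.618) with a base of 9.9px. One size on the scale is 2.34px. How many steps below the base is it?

3

1.618ⁿ = 9.9 / 2.34 = 4.2308
n = ln(4.2308) / ln(1.618) = 1.4424 / 0.4812 ≈ 3.00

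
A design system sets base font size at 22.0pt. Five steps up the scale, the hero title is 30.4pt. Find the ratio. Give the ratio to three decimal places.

The ratio satisfies 22.0 × r⁵ = 30.4, so r = (30.4 / 22.0)^(1/5).
r = 1.3818^(1/5) ≈ 1.0668

1.067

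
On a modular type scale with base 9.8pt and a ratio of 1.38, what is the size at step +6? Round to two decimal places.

A modular type scale is a geometric sequence: sizeₙ = base × rⁿ.
9.8 × 1.38⁶ = 9.8 × 6.90676 ≈ 67.69

67.69pt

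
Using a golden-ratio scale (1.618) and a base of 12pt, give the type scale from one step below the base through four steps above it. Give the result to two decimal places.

Step -1: 12.0 ÷ 1.618 = 7.42
Step 0: 12pt
Step 1: 12.0 × 1.618 = 19.42
Step 2: 12.0 × 1.618² = 31.42
Step 3: 12.0 × 1.618³ = 50.83
Step 4: 12.0 × 1.618⁴ = 82.24

7.42pt, 12.00pt, 19.42pt, 31.42pt, 50.83pt, 82.24pt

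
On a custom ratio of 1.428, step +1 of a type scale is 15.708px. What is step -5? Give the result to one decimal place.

1.9px

Moving from step +1 to step -5 is 6 steps down, so divide by r⁶.
15.708 ÷ 1.428⁶ = 15.708 ÷ 8.47948 ≈ 1.852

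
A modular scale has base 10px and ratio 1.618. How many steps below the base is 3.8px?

1.618ⁿ = 10 / 3.8 = 2.6316
n = ln(2.6316) / ln(1.618) = 0.9676 / 0.4812 ≈ 2.01

2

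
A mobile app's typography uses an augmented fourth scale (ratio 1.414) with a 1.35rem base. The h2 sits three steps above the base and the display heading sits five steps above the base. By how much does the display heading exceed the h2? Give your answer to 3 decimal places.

3.814rem

Step 3: 1.35 × 1.414³ = 3.81665rem
Step 5: 1.35 × 1.414⁵ = 7.63099rem
Difference: 7.63099 − 3.81665 = 3.81434rem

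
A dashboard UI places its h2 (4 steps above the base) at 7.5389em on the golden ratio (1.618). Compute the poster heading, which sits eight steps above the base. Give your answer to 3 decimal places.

The gap is 8 − (4) = 4 steps, so the factor is 1.618^4.
7.5389 × 1.618⁴ = 7.5389 × 6.85353 ≈ 51.668

51.668em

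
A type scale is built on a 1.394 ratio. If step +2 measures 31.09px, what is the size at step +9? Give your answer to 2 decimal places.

The gap is 9 − (2) = 7 steps, so the factor is 1.394^7.
31.09 × 1.394⁷ = 31.09 × 10.22915 ≈ 318.024

318.02px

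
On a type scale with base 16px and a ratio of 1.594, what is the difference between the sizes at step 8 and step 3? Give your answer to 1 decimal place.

Step 3: 16.0 × 1.594³ = 64.801px
Step 8: 16.0 × 1.594⁸ = 666.847px
Difference: 666.847 − 64.801 = 602.046px

602.0px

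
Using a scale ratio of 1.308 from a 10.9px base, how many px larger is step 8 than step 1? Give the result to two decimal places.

Step 1: 10.9 × 1.308 = 14.2572px
Step 8: 10.9 × 1.308⁸ = 93.3874px
Difference: 93.3874 − 14.2572 = 79.1302px

79.13px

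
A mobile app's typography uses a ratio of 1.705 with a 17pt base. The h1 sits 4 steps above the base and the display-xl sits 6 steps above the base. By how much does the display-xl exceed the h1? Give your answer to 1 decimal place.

Step 4: 17.0 × 1.705⁴ = 143.664pt
Step 6: 17.0 × 1.705⁶ = 417.633pt
Difference: 417.633 − 143.664 = 273.969pt

274.0pt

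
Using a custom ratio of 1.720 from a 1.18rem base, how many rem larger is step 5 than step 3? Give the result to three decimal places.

Step 3: 1.18 × 1.720³ = 6.00437rem
Step 5: 1.18 × 1.720⁵ = 17.76332rem
Difference: 17.76332 − 6.00437 = 11.75895rem

11.759rem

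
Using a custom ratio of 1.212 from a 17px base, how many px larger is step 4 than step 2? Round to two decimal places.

11.71px

Step 2: 17.0 × 1.212² = 24.9720px
Step 4: 17.0 × 1.212⁴ = 36.6825px
Difference: 36.6825 − 24.9720 = 11.7105px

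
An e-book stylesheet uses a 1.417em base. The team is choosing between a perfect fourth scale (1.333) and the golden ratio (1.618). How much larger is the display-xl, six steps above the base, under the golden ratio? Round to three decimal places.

17.474em

Perfect fourth: 1.417 × 1.333⁶ = 7.94970em
Golden ratio: 1.417 × 1.618⁶ = 25.42383em
Difference: 25.42383 − 7.94970 = 17.47413em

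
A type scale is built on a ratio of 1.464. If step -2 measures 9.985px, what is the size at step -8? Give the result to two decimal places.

Moving from step -2 to step -8 is 6 steps down, so divide by r⁶.
9.985 ÷ 1.464⁶ = 9.985 ÷ 9.84570 ≈ 1.014

1.01px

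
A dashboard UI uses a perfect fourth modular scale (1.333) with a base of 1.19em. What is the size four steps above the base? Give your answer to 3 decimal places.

Each step on a modular scale multiplies by the ratio, so the size n steps from the base is base × ratioⁿ.
1.19 × 1.333⁴ = 1.19 × 3.15733 ≈ 3.757

3.757em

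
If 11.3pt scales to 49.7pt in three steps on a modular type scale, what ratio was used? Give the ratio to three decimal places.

1.638

r³ = 49.7 / 11.3, so r = (49.7/11.3)^(1/3).
r = 4.3982^(1/3) ≈ 1.6384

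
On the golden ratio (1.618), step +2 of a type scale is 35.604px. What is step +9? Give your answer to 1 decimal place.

35.604 × 1.618⁷ = 35.604 × 29.03017 ≈ 1033.590

1033.6px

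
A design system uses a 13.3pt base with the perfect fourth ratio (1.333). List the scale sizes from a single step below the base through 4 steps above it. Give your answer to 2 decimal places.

Step -1: 13.3 ÷ 1.333 = 9.98
Step 0: 13.3pt
Step 1: 13.3 × 1.333 = 17.73
Step 2: 13.3 × 1.333² = 23.63
Step 3: 13.3 × 1.333³ = 31.50
Step 4: 13.3 × 1.333⁴ = 41.99

9.98pt, 13.30pt, 17.73pt, 23.63pt, 31.50pt, 41.99pt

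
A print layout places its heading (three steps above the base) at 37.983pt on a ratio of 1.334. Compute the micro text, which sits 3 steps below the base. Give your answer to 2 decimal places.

6.74pt

The gap is -3 − (3) = -6 steps, so the factor is 1.334^-6.
37.983 ÷ 1.334⁶ = 37.983 ÷ 5.63553 ≈ 6.740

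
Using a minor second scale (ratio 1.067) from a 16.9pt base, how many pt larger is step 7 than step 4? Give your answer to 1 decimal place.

4.7pt

Step 4: 16.9 × 1.067⁴ = 21.905pt
Step 7: 16.9 × 1.067⁷ = 26.610pt
Difference: 26.610 − 21.905 = 4.705pt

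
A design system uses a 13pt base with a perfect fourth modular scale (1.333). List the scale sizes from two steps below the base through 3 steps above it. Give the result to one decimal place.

7.3pt, 9.8pt, 13.0pt, 17.3pt, 23.1pt, 30.8pt

Step -2: 13.0 ÷ 1.333² = 7.3
Step -1: 13.0 ÷ 1.333 = 9.8
Step 0: 13pt
Step 1: 13.0 × 1.333 = 17.3
Step 2: 13.0 × 1.333² = 23.1
Step 3: 13.0 × 1.333³ = 30.8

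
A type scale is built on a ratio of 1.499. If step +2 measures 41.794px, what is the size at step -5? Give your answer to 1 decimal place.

41.794 ÷ 1.499⁷ = 41.794 ÷ 17.00636 ≈ 2.458

2.5px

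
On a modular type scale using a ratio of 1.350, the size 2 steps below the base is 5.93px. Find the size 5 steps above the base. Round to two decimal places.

5.93 × 1.350⁷ = 5.93 × 8.17215 ≈ 48.461

48.46px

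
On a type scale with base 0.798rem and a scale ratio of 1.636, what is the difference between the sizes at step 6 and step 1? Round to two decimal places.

Step 1: 0.798 × 1.636 = 1.3055rem
Step 6: 0.798 × 1.636⁶ = 15.3004rem
Difference: 15.3004 − 1.3055 = 13.9949rem

13.99rem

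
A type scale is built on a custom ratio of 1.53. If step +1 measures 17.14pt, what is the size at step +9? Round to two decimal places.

The gap is 9 − (1) = 8 steps, so the factor is 1.53^8.
17.14 × 1.53⁸ = 17.14 × 30.02835 ≈ 514.686

514.69pt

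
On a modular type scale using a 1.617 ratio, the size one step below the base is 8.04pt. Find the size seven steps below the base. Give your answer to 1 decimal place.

8.04 ÷ 1.617⁶ = 8.04 ÷ 17.87558 ≈ 0.450

0.4pt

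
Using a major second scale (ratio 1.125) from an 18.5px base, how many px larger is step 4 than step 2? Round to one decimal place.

Step 2: 18.5 × 1.125² = 23.414px
Step 4: 18.5 × 1.125⁴ = 29.633px
Difference: 29.633 − 23.414 = 6.219px

6.2px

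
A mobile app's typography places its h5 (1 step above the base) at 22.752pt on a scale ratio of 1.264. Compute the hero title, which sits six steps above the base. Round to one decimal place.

22.752 × 1.264⁵ = 22.752 × 3.22653 ≈ 73.410

73.4pt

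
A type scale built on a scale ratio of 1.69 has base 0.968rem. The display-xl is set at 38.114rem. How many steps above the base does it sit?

7

1.69ⁿ = 38.114 / 0.968 = 39.3740
n = ln(39.3740) / ln(1.69) = 3.6731 / 0.5247 ≈ 7.00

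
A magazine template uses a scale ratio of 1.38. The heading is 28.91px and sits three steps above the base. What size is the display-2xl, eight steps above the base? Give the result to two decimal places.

28.91 × 1.38⁵ = 28.91 × 5.00490 ≈ 144.692

144.69px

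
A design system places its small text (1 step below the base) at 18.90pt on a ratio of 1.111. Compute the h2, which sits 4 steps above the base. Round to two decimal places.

31.99pt

18.90 × 1.111⁵ = 18.90 × 1.69266 ≈ 31.991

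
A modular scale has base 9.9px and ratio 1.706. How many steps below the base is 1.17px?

1.706ⁿ = 9.9 / 1.17 = 8.4615
n = ln(8.4615) / ln(1.706) = 2.1355 / 0.5342 ≈ 4.00

4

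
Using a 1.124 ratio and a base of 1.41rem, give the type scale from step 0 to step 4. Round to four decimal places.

Step 0: 1.41rem
Step 1: 1.41 × 1.124 = 1.5848
Step 2: 1.41 × 1.124² = 1.7814
Step 3: 1.41 × 1.124³ = 2.0022
Step 4: 1.41 × 1.124⁴ = 2.2505

1.4100rem, 1.5848rem, 1.7814rem, 2.0022rem, 2.2505rem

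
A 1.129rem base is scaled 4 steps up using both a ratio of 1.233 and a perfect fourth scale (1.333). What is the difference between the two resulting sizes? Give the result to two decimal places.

At 1.233: 1.129 × 1.233⁴ = 2.6094rem
Perfect fourth: 1.129 × 1.333⁴ = 3.5646rem
Difference: 3.5646 − 2.6094 = 0.9552rem

0.96rem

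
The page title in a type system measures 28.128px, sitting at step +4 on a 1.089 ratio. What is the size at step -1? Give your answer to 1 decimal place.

18.4px

The gap is -1 − (4) = -5 steps, so the factor is 1.089^-5.
28.128 ÷ 1.089⁵ = 28.128 ÷ 1.53158 ≈ 18.365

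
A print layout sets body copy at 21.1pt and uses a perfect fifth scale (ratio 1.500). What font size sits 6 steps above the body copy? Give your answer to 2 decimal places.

240.34pt

Each step on a modular scale multiplies by the ratio, so the size n steps from the base is base × ratioⁿ.
21.1 × 1.500⁶ = 21.1 × 11.39062 ≈ 240.34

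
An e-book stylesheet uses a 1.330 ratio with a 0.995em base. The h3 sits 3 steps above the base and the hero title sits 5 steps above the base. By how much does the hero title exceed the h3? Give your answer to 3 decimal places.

1.800em

Step 3: 0.995 × 1.330³ = 2.34087em
Step 5: 0.995 × 1.330⁵ = 4.14077em
Difference: 4.14077 − 2.34087 = 1.79990em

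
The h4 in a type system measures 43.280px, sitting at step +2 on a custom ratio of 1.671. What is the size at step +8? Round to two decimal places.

Moving from step +2 to step +8 is 6 steps up, so multiply by r⁶.
43.280 × 1.671⁶ = 43.280 × 21.77001 ≈ 942.206

942.21px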